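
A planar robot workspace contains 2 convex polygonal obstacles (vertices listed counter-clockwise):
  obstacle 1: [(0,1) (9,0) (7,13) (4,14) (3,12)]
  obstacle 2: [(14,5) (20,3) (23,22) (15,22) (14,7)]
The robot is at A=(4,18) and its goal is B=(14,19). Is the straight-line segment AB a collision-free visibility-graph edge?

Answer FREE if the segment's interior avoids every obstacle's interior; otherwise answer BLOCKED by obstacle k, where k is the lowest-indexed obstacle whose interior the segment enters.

FREE

Obstacle 1 [(0,1) (9,0) (7,13) (4,14) (3,12)]:
  edge (0,1)–(9,0): clear
  edge (9,0)–(7,13): clear
  edge (7,13)–(4,14): clear
  edge (4,14)–(3,12): clear
  edge (3,12)–(0,1): clear
  midpoint (9,37/2) outside
  → clear
Obstacle 2 [(14,5) (20,3) (23,22) (15,22) (14,7)]:
  edge (14,5)–(20,3): clear
  edge (20,3)–(23,22): clear
  edge (23,22)–(15,22): clear
  edge (15,22)–(14,7): clear
  edge (14,7)–(14,5): clear
  midpoint (9,37/2) outside
  → clear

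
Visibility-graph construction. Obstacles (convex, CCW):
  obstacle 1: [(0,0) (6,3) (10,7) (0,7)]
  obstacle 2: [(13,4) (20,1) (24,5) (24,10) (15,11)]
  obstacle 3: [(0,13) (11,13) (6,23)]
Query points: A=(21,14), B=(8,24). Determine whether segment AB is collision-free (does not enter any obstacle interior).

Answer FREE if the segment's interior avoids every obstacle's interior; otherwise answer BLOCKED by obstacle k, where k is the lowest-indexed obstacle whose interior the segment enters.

FREE

Obstacle 1 [(0,0) (6,3) (10,7) (0,7)]:
  edge (0,0)–(6,3): clear
  edge (6,3)–(10,7): clear
  edge (10,7)–(0,7): clear
  edge (0,7)–(0,0): clear
  midpoint (29/2,19) outside
  → clear
Obstacle 2 [(13,4) (20,1) (24,5) (24,10) (15,11)]:
  edge (13,4)–(20,1): clear
  edge (20,1)–(24,5): clear
  edge (24,5)–(24,10): clear
  edge (24,10)–(15,11): clear
  edge (15,11)–(13,4): clear
  midpoint (29/2,19) outside
  → clear
Obstacle 3 [(0,13) (11,13) (6,23)]:
  edge (0,13)–(11,13): clear
  edge (11,13)–(6,23): clear
  edge (6,23)–(0,13): clear
  midpoint (29/2,19) outside
  → clear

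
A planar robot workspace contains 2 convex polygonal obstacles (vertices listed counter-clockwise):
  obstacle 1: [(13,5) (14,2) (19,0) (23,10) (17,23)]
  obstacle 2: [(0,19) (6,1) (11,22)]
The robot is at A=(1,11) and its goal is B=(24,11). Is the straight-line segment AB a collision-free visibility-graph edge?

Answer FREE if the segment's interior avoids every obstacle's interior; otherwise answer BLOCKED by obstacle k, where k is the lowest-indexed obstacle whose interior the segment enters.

Obstacle 1 [(13,5) (14,2) (19,0) (23,10) (17,23)]:
  edge (13,5)–(14,2): clear
  edge (14,2)–(19,0): clear
  edge (19,0)–(23,10): clear
  edge (23,10)–(17,23): crosses AB
  edge (17,23)–(13,5): crosses AB
  → BLOCKED
Obstacle 2 [(0,19) (6,1) (11,22)]:
  edge (0,19)–(6,1): crosses AB
  edge (6,1)–(11,22): crosses AB
  edge (11,22)–(0,19): clear
  → BLOCKED

BLOCKED by obstacle 1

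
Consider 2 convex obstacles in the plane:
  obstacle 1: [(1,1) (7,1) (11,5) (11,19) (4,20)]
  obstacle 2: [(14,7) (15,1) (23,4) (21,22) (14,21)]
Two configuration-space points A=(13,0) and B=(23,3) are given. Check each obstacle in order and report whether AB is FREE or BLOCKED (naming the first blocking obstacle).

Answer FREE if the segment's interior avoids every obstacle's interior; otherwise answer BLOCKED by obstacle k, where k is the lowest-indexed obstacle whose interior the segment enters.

Obstacle 1 [(1,1) (7,1) (11,5) (11,19) (4,20)]:
  edge (1,1)–(7,1): clear
  edge (7,1)–(11,5): clear
  edge (11,5)–(11,19): clear
  edge (11,19)–(4,20): clear
  edge (4,20)–(1,1): clear
  midpoint (18,3/2) outside
  → clear
Obstacle 2 [(14,7) (15,1) (23,4) (21,22) (14,21)]:
  edge (14,7)–(15,1): clear
  edge (15,1)–(23,4): clear
  edge (23,4)–(21,22): clear
  edge (21,22)–(14,21): clear
  edge (14,21)–(14,7): clear
  midpoint (18,3/2) outside
  → clear

FREE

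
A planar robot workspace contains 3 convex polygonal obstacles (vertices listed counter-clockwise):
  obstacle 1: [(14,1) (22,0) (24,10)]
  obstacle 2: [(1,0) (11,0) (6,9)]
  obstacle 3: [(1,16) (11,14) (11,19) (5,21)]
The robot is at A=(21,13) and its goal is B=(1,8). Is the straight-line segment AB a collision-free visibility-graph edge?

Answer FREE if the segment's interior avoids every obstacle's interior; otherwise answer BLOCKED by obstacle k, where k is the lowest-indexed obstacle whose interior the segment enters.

Obstacle 1 [(14,1) (22,0) (24,10)]:
  edge (14,1)–(22,0): clear
  edge (22,0)–(24,10): clear
  edge (24,10)–(14,1): clear
  midpoint (11,21/2) outside
  → clear
Obstacle 2 [(1,0) (11,0) (6,9)]:
  edge (1,0)–(11,0): clear
  edge (11,0)–(6,9): clear
  edge (6,9)–(1,0): clear
  midpoint (11,21/2) outside
  → clear
Obstacle 3 [(1,16) (11,14) (11,19) (5,21)]:
  edge (1,16)–(11,14): clear
  edge (11,14)–(11,19): clear
  edge (11,19)–(5,21): clear
  edge (5,21)–(1,16): clear
  midpoint (11,21/2) outside
  → clear

FREE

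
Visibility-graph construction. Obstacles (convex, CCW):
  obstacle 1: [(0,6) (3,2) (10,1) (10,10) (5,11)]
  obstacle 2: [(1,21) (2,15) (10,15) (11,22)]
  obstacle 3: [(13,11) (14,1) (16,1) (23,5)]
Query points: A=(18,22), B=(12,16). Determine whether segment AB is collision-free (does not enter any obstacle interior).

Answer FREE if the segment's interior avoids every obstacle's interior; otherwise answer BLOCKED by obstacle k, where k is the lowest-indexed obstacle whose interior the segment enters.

Obstacle 1 [(0,6) (3,2) (10,1) (10,10) (5,11)]:
  edge (0,6)–(3,2): clear
  edge (3,2)–(10,1): clear
  edge (10,1)–(10,10): clear
  edge (10,10)–(5,11): clear
  edge (5,11)–(0,6): clear
  midpoint (15,19) outside
  → clear
Obstacle 2 [(1,21) (2,15) (10,15) (11,22)]:
  edge (1,21)–(2,15): clear
  edge (2,15)–(10,15): clear
  edge (10,15)–(11,22): clear
  edge (11,22)–(1,21): clear
  midpoint (15,19) outside
  → clear
Obstacle 3 [(13,11) (14,1) (16,1) (23,5)]:
  edge (13,11)–(14,1): clear
  edge (14,1)–(16,1): clear
  edge (16,1)–(23,5): clear
  edge (23,5)–(13,11): clear
  midpoint (15,19) outside
  → clear

FREE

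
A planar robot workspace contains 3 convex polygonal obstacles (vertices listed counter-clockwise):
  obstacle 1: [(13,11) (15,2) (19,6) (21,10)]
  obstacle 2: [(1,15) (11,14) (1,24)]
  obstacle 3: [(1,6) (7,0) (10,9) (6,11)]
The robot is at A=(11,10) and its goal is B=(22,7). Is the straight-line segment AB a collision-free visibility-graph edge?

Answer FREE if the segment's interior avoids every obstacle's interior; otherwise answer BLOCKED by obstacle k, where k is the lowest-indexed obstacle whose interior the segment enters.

Obstacle 1 [(13,11) (15,2) (19,6) (21,10)]:
  edge (13,11)–(15,2): crosses AB
  edge (15,2)–(19,6): clear
  edge (19,6)–(21,10): crosses AB
  edge (21,10)–(13,11): clear
  → BLOCKED
Obstacle 2 [(1,15) (11,14) (1,24)]:
  edge (1,15)–(11,14): clear
  edge (11,14)–(1,24): clear
  edge (1,24)–(1,15): clear
  midpoint (33/2,17/2) outside
  → clear
Obstacle 3 [(1,6) (7,0) (10,9) (6,11)]:
  edge (1,6)–(7,0): clear
  edge (7,0)–(10,9): clear
  edge (10,9)–(6,11): clear
  edge (6,11)–(1,6): clear
  midpoint (33/2,17/2) outside
  → clear

BLOCKED by obstacle 1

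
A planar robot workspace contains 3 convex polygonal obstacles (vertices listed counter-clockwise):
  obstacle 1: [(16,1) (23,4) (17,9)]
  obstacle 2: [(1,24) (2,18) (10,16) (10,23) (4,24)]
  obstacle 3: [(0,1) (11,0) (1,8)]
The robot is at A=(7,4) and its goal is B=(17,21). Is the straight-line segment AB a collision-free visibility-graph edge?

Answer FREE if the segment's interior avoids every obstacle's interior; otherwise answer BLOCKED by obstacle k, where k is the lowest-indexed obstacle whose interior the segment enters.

Obstacle 1 [(16,1) (23,4) (17,9)]:
  edge (16,1)–(23,4): clear
  edge (23,4)–(17,9): clear
  edge (17,9)–(16,1): clear
  midpoint (12,25/2) outside
  → clear
Obstacle 2 [(1,24) (2,18) (10,16) (10,23) (4,24)]:
  edge (1,24)–(2,18): clear
  edge (2,18)–(10,16): clear
  edge (10,16)–(10,23): clear
  edge (10,23)–(4,24): clear
  edge (4,24)–(1,24): clear
  midpoint (12,25/2) outside
  → clear
Obstacle 3 [(0,1) (11,0) (1,8)]:
  edge (0,1)–(11,0): clear
  edge (11,0)–(1,8): clear
  edge (1,8)–(0,1): clear
  midpoint (12,25/2) outside
  → clear

FREE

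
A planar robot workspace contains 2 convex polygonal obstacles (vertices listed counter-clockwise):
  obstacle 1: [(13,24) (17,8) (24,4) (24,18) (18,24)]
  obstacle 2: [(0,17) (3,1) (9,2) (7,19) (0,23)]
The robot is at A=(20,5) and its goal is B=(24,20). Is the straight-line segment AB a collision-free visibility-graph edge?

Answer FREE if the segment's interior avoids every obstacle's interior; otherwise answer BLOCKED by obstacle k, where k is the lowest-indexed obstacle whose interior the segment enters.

BLOCKED by obstacle 1

Obstacle 1 [(13,24) (17,8) (24,4) (24,18) (18,24)]:
  edge (13,24)–(17,8): clear
  edge (17,8)–(24,4): crosses AB
  edge (24,4)–(24,18): clear
  edge (24,18)–(18,24): crosses AB
  edge (18,24)–(13,24): clear
  → BLOCKED
Obstacle 2 [(0,17) (3,1) (9,2) (7,19) (0,23)]:
  edge (0,17)–(3,1): clear
  edge (3,1)–(9,2): clear
  edge (9,2)–(7,19): clear
  edge (7,19)–(0,23): clear
  edge (0,23)–(0,17): clear
  midpoint (22,25/2) outside
  → clear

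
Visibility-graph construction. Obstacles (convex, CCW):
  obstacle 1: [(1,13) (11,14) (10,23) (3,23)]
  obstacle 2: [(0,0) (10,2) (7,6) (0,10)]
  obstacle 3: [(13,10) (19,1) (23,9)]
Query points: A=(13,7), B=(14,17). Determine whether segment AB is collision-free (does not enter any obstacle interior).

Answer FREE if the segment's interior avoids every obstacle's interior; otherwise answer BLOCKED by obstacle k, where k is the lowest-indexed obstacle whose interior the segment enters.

Obstacle 1 [(1,13) (11,14) (10,23) (3,23)]:
  edge (1,13)–(11,14): clear
  edge (11,14)–(10,23): clear
  edge (10,23)–(3,23): clear
  edge (3,23)–(1,13): clear
  midpoint (27/2,12) outside
  → clear
Obstacle 2 [(0,0) (10,2) (7,6) (0,10)]:
  edge (0,0)–(10,2): clear
  edge (10,2)–(7,6): clear
  edge (7,6)–(0,10): clear
  edge (0,10)–(0,0): clear
  midpoint (27/2,12) outside
  → clear
Obstacle 3 [(13,10) (19,1) (23,9)]:
  edge (13,10)–(19,1): crosses AB
  edge (19,1)–(23,9): clear
  edge (23,9)–(13,10): crosses AB
  → BLOCKED

BLOCKED by obstacle 3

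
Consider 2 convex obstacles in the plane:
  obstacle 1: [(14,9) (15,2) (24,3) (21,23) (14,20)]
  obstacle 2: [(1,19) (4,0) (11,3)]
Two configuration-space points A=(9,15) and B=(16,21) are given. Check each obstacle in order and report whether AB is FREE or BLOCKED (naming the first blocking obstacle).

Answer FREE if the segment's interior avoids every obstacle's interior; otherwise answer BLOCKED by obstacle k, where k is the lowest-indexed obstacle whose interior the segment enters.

BLOCKED by obstacle 1

Obstacle 1 [(14,9) (15,2) (24,3) (21,23) (14,20)]:
  edge (14,9)–(15,2): clear
  edge (15,2)–(24,3): clear
  edge (24,3)–(21,23): clear
  edge (21,23)–(14,20): crosses AB
  edge (14,20)–(14,9): crosses AB
  → BLOCKED
Obstacle 2 [(1,19) (4,0) (11,3)]:
  edge (1,19)–(4,0): clear
  edge (4,0)–(11,3): clear
  edge (11,3)–(1,19): clear
  midpoint (25/2,18) outside
  → clear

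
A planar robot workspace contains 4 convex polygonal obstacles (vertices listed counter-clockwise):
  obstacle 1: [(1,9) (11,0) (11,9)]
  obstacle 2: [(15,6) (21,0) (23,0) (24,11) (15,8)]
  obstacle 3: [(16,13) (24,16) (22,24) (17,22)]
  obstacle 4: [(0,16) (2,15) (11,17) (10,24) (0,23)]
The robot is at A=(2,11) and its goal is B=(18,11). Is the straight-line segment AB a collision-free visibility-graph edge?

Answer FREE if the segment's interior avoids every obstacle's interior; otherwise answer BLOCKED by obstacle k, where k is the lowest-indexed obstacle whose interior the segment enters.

Obstacle 1 [(1,9) (11,0) (11,9)]:
  edge (1,9)–(11,0): clear
  edge (11,0)–(11,9): clear
  edge (11,9)–(1,9): clear
  midpoint (10,11) outside
  → clear
Obstacle 2 [(15,6) (21,0) (23,0) (24,11) (15,8)]:
  edge (15,6)–(21,0): clear
  edge (21,0)–(23,0): clear
  edge (23,0)–(24,11): clear
  edge (24,11)–(15,8): clear
  edge (15,8)–(15,6): clear
  midpoint (10,11) outside
  → clear
Obstacle 3 [(16,13) (24,16) (22,24) (17,22)]:
  edge (16,13)–(24,16): clear
  edge (24,16)–(22,24): clear
  edge (22,24)–(17,22): clear
  edge (17,22)–(16,13): clear
  midpoint (10,11) outside
  → clear
Obstacle 4 [(0,16) (2,15) (11,17) (10,24) (0,23)]:
  edge (0,16)–(2,15): clear
  edge (2,15)–(11,17): clear
  edge (11,17)–(10,24): clear
  edge (10,24)–(0,23): clear
  edge (0,23)–(0,16): clear
  midpoint (10,11) outside
  → clear

FREE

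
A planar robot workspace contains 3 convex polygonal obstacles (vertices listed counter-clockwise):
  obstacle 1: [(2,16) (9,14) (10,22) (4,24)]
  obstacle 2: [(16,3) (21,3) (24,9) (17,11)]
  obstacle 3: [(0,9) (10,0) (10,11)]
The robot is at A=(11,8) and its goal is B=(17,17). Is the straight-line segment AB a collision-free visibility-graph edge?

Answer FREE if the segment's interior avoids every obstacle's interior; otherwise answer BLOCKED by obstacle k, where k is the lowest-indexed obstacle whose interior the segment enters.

FREE

Obstacle 1 [(2,16) (9,14) (10,22) (4,24)]:
  edge (2,16)–(9,14): clear
  edge (9,14)–(10,22): clear
  edge (10,22)–(4,24): clear
  edge (4,24)–(2,16): clear
  midpoint (14,25/2) outside
  → clear
Obstacle 2 [(16,3) (21,3) (24,9) (17,11)]:
  edge (16,3)–(21,3): clear
  edge (21,3)–(24,9): clear
  edge (24,9)–(17,11): clear
  edge (17,11)–(16,3): clear
  midpoint (14,25/2) outside
  → clear
Obstacle 3 [(0,9) (10,0) (10,11)]:
  edge (0,9)–(10,0): clear
  edge (10,0)–(10,11): clear
  edge (10,11)–(0,9): clear
  midpoint (14,25/2) outside
  → clear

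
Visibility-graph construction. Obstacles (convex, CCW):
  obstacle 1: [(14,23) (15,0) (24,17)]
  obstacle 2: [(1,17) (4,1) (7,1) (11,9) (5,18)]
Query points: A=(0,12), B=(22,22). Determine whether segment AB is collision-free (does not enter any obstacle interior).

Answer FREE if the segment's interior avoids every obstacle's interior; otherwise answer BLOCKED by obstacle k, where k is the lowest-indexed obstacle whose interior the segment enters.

Obstacle 1 [(14,23) (15,0) (24,17)]:
  edge (14,23)–(15,0): crosses AB
  edge (15,0)–(24,17): clear
  edge (24,17)–(14,23): crosses AB
  → BLOCKED
Obstacle 2 [(1,17) (4,1) (7,1) (11,9) (5,18)]:
  edge (1,17)–(4,1): crosses AB
  edge (4,1)–(7,1): clear
  edge (7,1)–(11,9): clear
  edge (11,9)–(5,18): crosses AB
  edge (5,18)–(1,17): clear
  → BLOCKED

BLOCKED by obstacle 1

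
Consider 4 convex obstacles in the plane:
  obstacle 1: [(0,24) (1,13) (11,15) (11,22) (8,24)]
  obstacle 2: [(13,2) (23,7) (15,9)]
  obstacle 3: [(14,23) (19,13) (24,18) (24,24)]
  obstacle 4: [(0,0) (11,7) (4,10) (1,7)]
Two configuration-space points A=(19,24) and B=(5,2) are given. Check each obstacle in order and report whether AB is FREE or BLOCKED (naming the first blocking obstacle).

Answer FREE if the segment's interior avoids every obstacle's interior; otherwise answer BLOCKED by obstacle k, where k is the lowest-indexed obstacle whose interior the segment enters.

Obstacle 1 [(0,24) (1,13) (11,15) (11,22) (8,24)]:
  edge (0,24)–(1,13): clear
  edge (1,13)–(11,15): clear
  edge (11,15)–(11,22): clear
  edge (11,22)–(8,24): clear
  edge (8,24)–(0,24): clear
  midpoint (12,13) outside
  → clear
Obstacle 2 [(13,2) (23,7) (15,9)]:
  edge (13,2)–(23,7): clear
  edge (23,7)–(15,9): clear
  edge (15,9)–(13,2): clear
  midpoint (12,13) outside
  → clear
Obstacle 3 [(14,23) (19,13) (24,18) (24,24)]:
  edge (14,23)–(19,13): crosses AB
  edge (19,13)–(24,18): clear
  edge (24,18)–(24,24): clear
  edge (24,24)–(14,23): crosses AB
  → BLOCKED
Obstacle 4 [(0,0) (11,7) (4,10) (1,7)]:
  edge (0,0)–(11,7): crosses AB
  edge (11,7)–(4,10): crosses AB
  edge (4,10)–(1,7): clear
  edge (1,7)–(0,0): clear
  → BLOCKED

BLOCKED by obstacle 3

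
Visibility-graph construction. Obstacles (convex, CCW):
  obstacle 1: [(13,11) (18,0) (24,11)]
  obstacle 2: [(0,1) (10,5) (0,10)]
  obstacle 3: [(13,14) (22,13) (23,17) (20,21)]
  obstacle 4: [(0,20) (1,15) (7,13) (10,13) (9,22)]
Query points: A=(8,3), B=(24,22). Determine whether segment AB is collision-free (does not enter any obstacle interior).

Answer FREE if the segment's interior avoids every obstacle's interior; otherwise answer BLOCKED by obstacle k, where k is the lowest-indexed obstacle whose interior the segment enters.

Obstacle 1 [(13,11) (18,0) (24,11)]:
  edge (13,11)–(18,0): crosses AB
  edge (18,0)–(24,11): clear
  edge (24,11)–(13,11): crosses AB
  → BLOCKED
Obstacle 2 [(0,1) (10,5) (0,10)]:
  edge (0,1)–(10,5): crosses AB
  edge (10,5)–(0,10): crosses AB
  edge (0,10)–(0,1): clear
  → BLOCKED
Obstacle 3 [(13,14) (22,13) (23,17) (20,21)]:
  edge (13,14)–(22,13): crosses AB
  edge (22,13)–(23,17): clear
  edge (23,17)–(20,21): crosses AB
  edge (20,21)–(13,14): clear
  → BLOCKED
Obstacle 4 [(0,20) (1,15) (7,13) (10,13) (9,22)]:
  edge (0,20)–(1,15): clear
  edge (1,15)–(7,13): clear
  edge (7,13)–(10,13): clear
  edge (10,13)–(9,22): clear
  edge (9,22)–(0,20): clear
  midpoint (16,25/2) outside
  → clear

BLOCKED by obstacle 1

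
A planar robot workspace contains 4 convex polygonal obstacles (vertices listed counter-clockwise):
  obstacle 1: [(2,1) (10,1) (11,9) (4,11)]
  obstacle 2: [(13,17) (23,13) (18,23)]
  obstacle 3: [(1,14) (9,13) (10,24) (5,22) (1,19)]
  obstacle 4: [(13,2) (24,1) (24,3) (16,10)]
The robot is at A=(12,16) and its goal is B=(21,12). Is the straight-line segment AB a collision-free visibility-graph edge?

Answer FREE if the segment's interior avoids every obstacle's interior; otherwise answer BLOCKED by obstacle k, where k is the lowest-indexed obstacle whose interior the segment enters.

FREE

Obstacle 1 [(2,1) (10,1) (11,9) (4,11)]:
  edge (2,1)–(10,1): clear
  edge (10,1)–(11,9): clear
  edge (11,9)–(4,11): clear
  edge (4,11)–(2,1): clear
  midpoint (33/2,14) outside
  → clear
Obstacle 2 [(13,17) (23,13) (18,23)]:
  edge (13,17)–(23,13): clear
  edge (23,13)–(18,23): clear
  edge (18,23)–(13,17): clear
  midpoint (33/2,14) outside
  → clear
Obstacle 3 [(1,14) (9,13) (10,24) (5,22) (1,19)]:
  edge (1,14)–(9,13): clear
  edge (9,13)–(10,24): clear
  edge (10,24)–(5,22): clear
  edge (5,22)–(1,19): clear
  edge (1,19)–(1,14): clear
  midpoint (33/2,14) outside
  → clear
Obstacle 4 [(13,2) (24,1) (24,3) (16,10)]:
  edge (13,2)–(24,1): clear
  edge (24,1)–(24,3): clear
  edge (24,3)–(16,10): clear
  edge (16,10)–(13,2): clear
  midpoint (33/2,14) outside
  → clear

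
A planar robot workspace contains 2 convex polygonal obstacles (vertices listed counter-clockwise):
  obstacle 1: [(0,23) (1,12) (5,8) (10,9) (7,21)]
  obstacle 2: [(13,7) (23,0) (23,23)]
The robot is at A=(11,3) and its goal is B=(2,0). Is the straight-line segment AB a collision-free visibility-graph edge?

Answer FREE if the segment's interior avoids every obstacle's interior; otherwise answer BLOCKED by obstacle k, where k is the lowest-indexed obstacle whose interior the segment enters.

FREE

Obstacle 1 [(0,23) (1,12) (5,8) (10,9) (7,21)]:
  edge (0,23)–(1,12): clear
  edge (1,12)–(5,8): clear
  edge (5,8)–(10,9): clear
  edge (10,9)–(7,21): clear
  edge (7,21)–(0,23): clear
  midpoint (13/2,3/2) outside
  → clear
Obstacle 2 [(13,7) (23,0) (23,23)]:
  edge (13,7)–(23,0): clear
  edge (23,0)–(23,23): clear
  edge (23,23)–(13,7): clear
  midpoint (13/2,3/2) outside
  → clear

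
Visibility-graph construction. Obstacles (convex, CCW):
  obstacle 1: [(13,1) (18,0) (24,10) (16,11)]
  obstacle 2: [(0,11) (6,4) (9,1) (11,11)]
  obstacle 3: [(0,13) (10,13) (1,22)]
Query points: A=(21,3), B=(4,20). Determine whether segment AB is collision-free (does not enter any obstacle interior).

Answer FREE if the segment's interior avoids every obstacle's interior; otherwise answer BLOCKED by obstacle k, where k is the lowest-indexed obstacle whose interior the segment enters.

Obstacle 1 [(13,1) (18,0) (24,10) (16,11)]:
  edge (13,1)–(18,0): clear
  edge (18,0)–(24,10): crosses AB
  edge (24,10)–(16,11): clear
  edge (16,11)–(13,1): crosses AB
  → BLOCKED
Obstacle 2 [(0,11) (6,4) (9,1) (11,11)]:
  edge (0,11)–(6,4): clear
  edge (6,4)–(9,1): clear
  edge (9,1)–(11,11): clear
  edge (11,11)–(0,11): clear
  midpoint (25/2,23/2) outside
  → clear
Obstacle 3 [(0,13) (10,13) (1,22)]:
  edge (0,13)–(10,13): clear
  edge (10,13)–(1,22): clear
  edge (1,22)–(0,13): clear
  midpoint (25/2,23/2) outside
  → clear

BLOCKED by obstacle 1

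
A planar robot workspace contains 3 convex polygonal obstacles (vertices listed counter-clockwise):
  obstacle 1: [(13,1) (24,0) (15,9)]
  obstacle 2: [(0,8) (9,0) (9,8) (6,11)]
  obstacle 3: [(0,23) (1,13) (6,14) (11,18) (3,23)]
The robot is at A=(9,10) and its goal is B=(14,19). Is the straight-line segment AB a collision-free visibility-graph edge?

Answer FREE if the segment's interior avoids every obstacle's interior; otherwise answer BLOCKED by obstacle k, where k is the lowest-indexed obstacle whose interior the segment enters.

FREE

Obstacle 1 [(13,1) (24,0) (15,9)]:
  edge (13,1)–(24,0): clear
  edge (24,0)–(15,9): clear
  edge (15,9)–(13,1): clear
  midpoint (23/2,29/2) outside
  → clear
Obstacle 2 [(0,8) (9,0) (9,8) (6,11)]:
  edge (0,8)–(9,0): clear
  edge (9,0)–(9,8): clear
  edge (9,8)–(6,11): clear
  edge (6,11)–(0,8): clear
  midpoint (23/2,29/2) outside
  → clear
Obstacle 3 [(0,23) (1,13) (6,14) (11,18) (3,23)]:
  edge (0,23)–(1,13): clear
  edge (1,13)–(6,14): clear
  edge (6,14)–(11,18): clear
  edge (11,18)–(3,23): clear
  edge (3,23)–(0,23): clear
  midpoint (23/2,29/2) outside
  → clear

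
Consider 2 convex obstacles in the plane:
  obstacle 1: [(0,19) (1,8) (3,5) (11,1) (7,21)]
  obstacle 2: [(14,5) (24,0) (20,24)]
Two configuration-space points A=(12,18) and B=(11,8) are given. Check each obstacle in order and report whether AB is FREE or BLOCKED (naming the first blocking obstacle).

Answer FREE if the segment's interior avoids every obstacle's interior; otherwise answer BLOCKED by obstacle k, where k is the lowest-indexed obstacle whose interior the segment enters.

Obstacle 1 [(0,19) (1,8) (3,5) (11,1) (7,21)]:
  edge (0,19)–(1,8): clear
  edge (1,8)–(3,5): clear
  edge (3,5)–(11,1): clear
  edge (11,1)–(7,21): clear
  edge (7,21)–(0,19): clear
  midpoint (23/2,13) outside
  → clear
Obstacle 2 [(14,5) (24,0) (20,24)]:
  edge (14,5)–(24,0): clear
  edge (24,0)–(20,24): clear
  edge (20,24)–(14,5): clear
  midpoint (23/2,13) outside
  → clear

FREE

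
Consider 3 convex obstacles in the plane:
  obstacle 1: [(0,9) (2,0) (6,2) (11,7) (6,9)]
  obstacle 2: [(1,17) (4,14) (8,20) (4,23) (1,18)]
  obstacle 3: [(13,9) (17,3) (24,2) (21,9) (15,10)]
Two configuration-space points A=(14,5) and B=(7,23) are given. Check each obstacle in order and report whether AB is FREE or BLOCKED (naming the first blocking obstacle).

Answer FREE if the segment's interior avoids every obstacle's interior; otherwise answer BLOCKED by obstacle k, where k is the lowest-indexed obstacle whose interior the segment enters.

FREE

Obstacle 1 [(0,9) (2,0) (6,2) (11,7) (6,9)]:
  edge (0,9)–(2,0): clear
  edge (2,0)–(6,2): clear
  edge (6,2)–(11,7): clear
  edge (11,7)–(6,9): clear
  edge (6,9)–(0,9): clear
  midpoint (21/2,14) outside
  → clear
Obstacle 2 [(1,17) (4,14) (8,20) (4,23) (1,18)]:
  edge (1,17)–(4,14): clear
  edge (4,14)–(8,20): clear
  edge (8,20)–(4,23): clear
  edge (4,23)–(1,18): clear
  edge (1,18)–(1,17): clear
  midpoint (21/2,14) outside
  → clear
Obstacle 3 [(13,9) (17,3) (24,2) (21,9) (15,10)]:
  edge (13,9)–(17,3): clear
  edge (17,3)–(24,2): clear
  edge (24,2)–(21,9): clear
  edge (21,9)–(15,10): clear
  edge (15,10)–(13,9): clear
  midpoint (21/2,14) outside
  → clear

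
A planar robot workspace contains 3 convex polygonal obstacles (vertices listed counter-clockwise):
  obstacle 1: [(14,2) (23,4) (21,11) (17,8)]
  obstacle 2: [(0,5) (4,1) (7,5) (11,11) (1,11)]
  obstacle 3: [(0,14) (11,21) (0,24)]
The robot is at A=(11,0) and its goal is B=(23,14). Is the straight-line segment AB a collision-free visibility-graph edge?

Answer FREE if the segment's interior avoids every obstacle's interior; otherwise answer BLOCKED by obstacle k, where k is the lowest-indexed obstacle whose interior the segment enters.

Obstacle 1 [(14,2) (23,4) (21,11) (17,8)]:
  edge (14,2)–(23,4): clear
  edge (23,4)–(21,11): clear
  edge (21,11)–(17,8): crosses AB
  edge (17,8)–(14,2): crosses AB
  → BLOCKED
Obstacle 2 [(0,5) (4,1) (7,5) (11,11) (1,11)]:
  edge (0,5)–(4,1): clear
  edge (4,1)–(7,5): clear
  edge (7,5)–(11,11): clear
  edge (11,11)–(1,11): clear
  edge (1,11)–(0,5): clear
  midpoint (17,7) outside
  → clear
Obstacle 3 [(0,14) (11,21) (0,24)]:
  edge (0,14)–(11,21): clear
  edge (11,21)–(0,24): clear
  edge (0,24)–(0,14): clear
  midpoint (17,7) outside
  → clear

BLOCKED by obstacle 1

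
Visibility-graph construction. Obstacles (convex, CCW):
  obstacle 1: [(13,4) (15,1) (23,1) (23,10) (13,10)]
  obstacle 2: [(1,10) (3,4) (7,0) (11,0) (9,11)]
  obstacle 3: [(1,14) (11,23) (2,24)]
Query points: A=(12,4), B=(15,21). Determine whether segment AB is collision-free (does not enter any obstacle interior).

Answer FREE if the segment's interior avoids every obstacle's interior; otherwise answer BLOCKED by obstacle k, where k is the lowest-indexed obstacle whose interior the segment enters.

Obstacle 1 [(13,4) (15,1) (23,1) (23,10) (13,10)]:
  edge (13,4)–(15,1): clear
  edge (15,1)–(23,1): clear
  edge (23,1)–(23,10): clear
  edge (23,10)–(13,10): crosses AB
  edge (13,10)–(13,4): crosses AB
  → BLOCKED
Obstacle 2 [(1,10) (3,4) (7,0) (11,0) (9,11)]:
  edge (1,10)–(3,4): clear
  edge (3,4)–(7,0): clear
  edge (7,0)–(11,0): clear
  edge (11,0)–(9,11): clear
  edge (9,11)–(1,10): clear
  midpoint (27/2,25/2) outside
  → clear
Obstacle 3 [(1,14) (11,23) (2,24)]:
  edge (1,14)–(11,23): clear
  edge (11,23)–(2,24): clear
  edge (2,24)–(1,14): clear
  midpoint (27/2,25/2) outside
  → clear

BLOCKED by obstacle 1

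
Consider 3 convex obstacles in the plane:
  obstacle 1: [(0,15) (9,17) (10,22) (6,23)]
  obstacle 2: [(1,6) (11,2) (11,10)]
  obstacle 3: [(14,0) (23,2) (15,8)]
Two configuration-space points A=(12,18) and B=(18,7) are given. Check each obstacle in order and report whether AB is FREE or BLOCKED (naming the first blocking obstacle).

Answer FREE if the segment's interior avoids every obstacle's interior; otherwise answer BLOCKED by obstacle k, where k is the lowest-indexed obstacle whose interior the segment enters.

FREE

Obstacle 1 [(0,15) (9,17) (10,22) (6,23)]:
  edge (0,15)–(9,17): clear
  edge (9,17)–(10,22): clear
  edge (10,22)–(6,23): clear
  edge (6,23)–(0,15): clear
  midpoint (15,25/2) outside
  → clear
Obstacle 2 [(1,6) (11,2) (11,10)]:
  edge (1,6)–(11,2): clear
  edge (11,2)–(11,10): clear
  edge (11,10)–(1,6): clear
  midpoint (15,25/2) outside
  → clear
Obstacle 3 [(14,0) (23,2) (15,8)]:
  edge (14,0)–(23,2): clear
  edge (23,2)–(15,8): clear
  edge (15,8)–(14,0): clear
  midpoint (15,25/2) outside
  → clear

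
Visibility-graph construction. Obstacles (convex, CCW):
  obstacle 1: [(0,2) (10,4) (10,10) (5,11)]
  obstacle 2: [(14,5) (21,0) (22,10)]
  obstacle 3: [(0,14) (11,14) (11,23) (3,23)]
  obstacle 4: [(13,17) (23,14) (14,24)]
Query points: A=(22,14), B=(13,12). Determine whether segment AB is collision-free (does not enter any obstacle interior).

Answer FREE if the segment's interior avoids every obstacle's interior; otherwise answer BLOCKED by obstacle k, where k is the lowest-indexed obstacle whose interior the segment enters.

Obstacle 1 [(0,2) (10,4) (10,10) (5,11)]:
  edge (0,2)–(10,4): clear
  edge (10,4)–(10,10): clear
  edge (10,10)–(5,11): clear
  edge (5,11)–(0,2): clear
  midpoint (35/2,13) outside
  → clear
Obstacle 2 [(14,5) (21,0) (22,10)]:
  edge (14,5)–(21,0): clear
  edge (21,0)–(22,10): clear
  edge (22,10)–(14,5): clear
  midpoint (35/2,13) outside
  → clear
Obstacle 3 [(0,14) (11,14) (11,23) (3,23)]:
  edge (0,14)–(11,14): clear
  edge (11,14)–(11,23): clear
  edge (11,23)–(3,23): clear
  edge (3,23)–(0,14): clear
  midpoint (35/2,13) outside
  → clear
Obstacle 4 [(13,17) (23,14) (14,24)]:
  edge (13,17)–(23,14): clear
  edge (23,14)–(14,24): clear
  edge (14,24)–(13,17): clear
  midpoint (35/2,13) outside
  → clear

FREE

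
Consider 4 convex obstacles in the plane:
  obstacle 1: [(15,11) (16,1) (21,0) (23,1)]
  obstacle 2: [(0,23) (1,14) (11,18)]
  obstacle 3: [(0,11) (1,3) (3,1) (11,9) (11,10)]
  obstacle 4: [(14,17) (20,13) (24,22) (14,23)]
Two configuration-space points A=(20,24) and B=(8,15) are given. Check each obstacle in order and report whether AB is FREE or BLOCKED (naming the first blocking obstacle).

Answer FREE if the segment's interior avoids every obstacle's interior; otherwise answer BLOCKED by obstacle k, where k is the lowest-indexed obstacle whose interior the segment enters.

BLOCKED by obstacle 4

Obstacle 1 [(15,11) (16,1) (21,0) (23,1)]:
  edge (15,11)–(16,1): clear
  edge (16,1)–(21,0): clear
  edge (21,0)–(23,1): clear
  edge (23,1)–(15,11): clear
  midpoint (14,39/2) outside
  → clear
Obstacle 2 [(0,23) (1,14) (11,18)]:
  edge (0,23)–(1,14): clear
  edge (1,14)–(11,18): clear
  edge (11,18)–(0,23): clear
  midpoint (14,39/2) outside
  → clear
Obstacle 3 [(0,11) (1,3) (3,1) (11,9) (11,10)]:
  edge (0,11)–(1,3): clear
  edge (1,3)–(3,1): clear
  edge (3,1)–(11,9): clear
  edge (11,9)–(11,10): clear
  edge (11,10)–(0,11): clear
  midpoint (14,39/2) outside
  → clear
Obstacle 4 [(14,17) (20,13) (24,22) (14,23)]:
  edge (14,17)–(20,13): clear
  edge (20,13)–(24,22): clear
  edge (24,22)–(14,23): crosses AB
  edge (14,23)–(14,17): crosses AB
  → BLOCKED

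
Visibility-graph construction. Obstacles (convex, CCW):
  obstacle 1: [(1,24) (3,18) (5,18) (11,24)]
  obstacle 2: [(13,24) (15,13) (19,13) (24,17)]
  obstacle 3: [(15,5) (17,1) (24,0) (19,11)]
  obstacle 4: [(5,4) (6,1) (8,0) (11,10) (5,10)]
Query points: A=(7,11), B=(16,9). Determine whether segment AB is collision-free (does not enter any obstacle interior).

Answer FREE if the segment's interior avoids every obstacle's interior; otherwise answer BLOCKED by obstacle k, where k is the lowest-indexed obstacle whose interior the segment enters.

FREE

Obstacle 1 [(1,24) (3,18) (5,18) (11,24)]:
  edge (1,24)–(3,18): clear
  edge (3,18)–(5,18): clear
  edge (5,18)–(11,24): clear
  edge (11,24)–(1,24): clear
  midpoint (23/2,10) outside
  → clear
Obstacle 2 [(13,24) (15,13) (19,13) (24,17)]:
  edge (13,24)–(15,13): clear
  edge (15,13)–(19,13): clear
  edge (19,13)–(24,17): clear
  edge (24,17)–(13,24): clear
  midpoint (23/2,10) outside
  → clear
Obstacle 3 [(15,5) (17,1) (24,0) (19,11)]:
  edge (15,5)–(17,1): clear
  edge (17,1)–(24,0): clear
  edge (24,0)–(19,11): clear
  edge (19,11)–(15,5): clear
  midpoint (23/2,10) outside
  → clear
Obstacle 4 [(5,4) (6,1) (8,0) (11,10) (5,10)]:
  edge (5,4)–(6,1): clear
  edge (6,1)–(8,0): clear
  edge (8,0)–(11,10): clear
  edge (11,10)–(5,10): clear
  edge (5,10)–(5,4): clear
  midpoint (23/2,10) outside
  → clear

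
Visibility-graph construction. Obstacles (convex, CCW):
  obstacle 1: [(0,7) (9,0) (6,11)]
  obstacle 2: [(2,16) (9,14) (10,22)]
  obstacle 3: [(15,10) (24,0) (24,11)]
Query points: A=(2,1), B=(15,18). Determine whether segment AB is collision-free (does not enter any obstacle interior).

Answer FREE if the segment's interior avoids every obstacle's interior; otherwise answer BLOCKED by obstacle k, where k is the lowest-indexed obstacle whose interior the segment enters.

BLOCKED by obstacle 1

Obstacle 1 [(0,7) (9,0) (6,11)]:
  edge (0,7)–(9,0): crosses AB
  edge (9,0)–(6,11): crosses AB
  edge (6,11)–(0,7): clear
  → BLOCKED
Obstacle 2 [(2,16) (9,14) (10,22)]:
  edge (2,16)–(9,14): clear
  edge (9,14)–(10,22): clear
  edge (10,22)–(2,16): clear
  midpoint (17/2,19/2) outside
  → clear
Obstacle 3 [(15,10) (24,0) (24,11)]:
  edge (15,10)–(24,0): clear
  edge (24,0)–(24,11): clear
  edge (24,11)–(15,10): clear
  midpoint (17/2,19/2) outside
  → clear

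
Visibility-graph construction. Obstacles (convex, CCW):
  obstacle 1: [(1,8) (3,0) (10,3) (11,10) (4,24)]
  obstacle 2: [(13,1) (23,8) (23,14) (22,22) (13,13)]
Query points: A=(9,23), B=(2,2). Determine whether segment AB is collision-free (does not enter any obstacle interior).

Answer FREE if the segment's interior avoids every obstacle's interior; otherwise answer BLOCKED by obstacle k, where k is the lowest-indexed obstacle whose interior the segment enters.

BLOCKED by obstacle 1

Obstacle 1 [(1,8) (3,0) (10,3) (11,10) (4,24)]:
  edge (1,8)–(3,0): crosses AB
  edge (3,0)–(10,3): clear
  edge (10,3)–(11,10): clear
  edge (11,10)–(4,24): crosses AB
  edge (4,24)–(1,8): clear
  → BLOCKED
Obstacle 2 [(13,1) (23,8) (23,14) (22,22) (13,13)]:
  edge (13,1)–(23,8): clear
  edge (23,8)–(23,14): clear
  edge (23,14)–(22,22): clear
  edge (22,22)–(13,13): clear
  edge (13,13)–(13,1): clear
  midpoint (11/2,25/2) outside
  → clear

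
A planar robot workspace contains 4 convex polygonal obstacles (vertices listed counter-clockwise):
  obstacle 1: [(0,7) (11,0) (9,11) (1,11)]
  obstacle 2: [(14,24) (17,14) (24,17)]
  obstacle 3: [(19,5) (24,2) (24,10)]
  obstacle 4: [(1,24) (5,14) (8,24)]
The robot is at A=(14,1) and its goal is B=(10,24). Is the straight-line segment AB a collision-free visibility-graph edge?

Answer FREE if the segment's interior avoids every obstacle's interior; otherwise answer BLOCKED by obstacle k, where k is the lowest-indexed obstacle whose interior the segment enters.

FREE

Obstacle 1 [(0,7) (11,0) (9,11) (1,11)]:
  edge (0,7)–(11,0): clear
  edge (11,0)–(9,11): clear
  edge (9,11)–(1,11): clear
  edge (1,11)–(0,7): clear
  midpoint (12,25/2) outside
  → clear
Obstacle 2 [(14,24) (17,14) (24,17)]:
  edge (14,24)–(17,14): clear
  edge (17,14)–(24,17): clear
  edge (24,17)–(14,24): clear
  midpoint (12,25/2) outside
  → clear
Obstacle 3 [(19,5) (24,2) (24,10)]:
  edge (19,5)–(24,2): clear
  edge (24,2)–(24,10): clear
  edge (24,10)–(19,5): clear
  midpoint (12,25/2) outside
  → clear
Obstacle 4 [(1,24) (5,14) (8,24)]:
  edge (1,24)–(5,14): clear
  edge (5,14)–(8,24): clear
  edge (8,24)–(1,24): clear
  midpoint (12,25/2) outside
  → clear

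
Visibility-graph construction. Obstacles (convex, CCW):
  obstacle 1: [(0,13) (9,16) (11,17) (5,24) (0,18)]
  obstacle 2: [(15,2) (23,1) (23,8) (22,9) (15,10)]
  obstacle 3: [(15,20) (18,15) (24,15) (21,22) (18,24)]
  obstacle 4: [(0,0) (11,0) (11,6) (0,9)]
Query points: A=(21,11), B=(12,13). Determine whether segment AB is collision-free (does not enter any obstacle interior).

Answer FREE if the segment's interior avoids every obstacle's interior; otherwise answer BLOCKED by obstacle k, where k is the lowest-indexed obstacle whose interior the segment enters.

Obstacle 1 [(0,13) (9,16) (11,17) (5,24) (0,18)]:
  edge (0,13)–(9,16): clear
  edge (9,16)–(11,17): clear
  edge (11,17)–(5,24): clear
  edge (5,24)–(0,18): clear
  edge (0,18)–(0,13): clear
  midpoint (33/2,12) outside
  → clear
Obstacle 2 [(15,2) (23,1) (23,8) (22,9) (15,10)]:
  edge (15,2)–(23,1): clear
  edge (23,1)–(23,8): clear
  edge (23,8)–(22,9): clear
  edge (22,9)–(15,10): clear
  edge (15,10)–(15,2): clear
  midpoint (33/2,12) outside
  → clear
Obstacle 3 [(15,20) (18,15) (24,15) (21,22) (18,24)]:
  edge (15,20)–(18,15): clear
  edge (18,15)–(24,15): clear
  edge (24,15)–(21,22): clear
  edge (21,22)–(18,24): clear
  edge (18,24)–(15,20): clear
  midpoint (33/2,12) outside
  → clear
Obstacle 4 [(0,0) (11,0) (11,6) (0,9)]:
  edge (0,0)–(11,0): clear
  edge (11,0)–(11,6): clear
  edge (11,6)–(0,9): clear
  edge (0,9)–(0,0): clear
  midpoint (33/2,12) outside
  → clear

FREE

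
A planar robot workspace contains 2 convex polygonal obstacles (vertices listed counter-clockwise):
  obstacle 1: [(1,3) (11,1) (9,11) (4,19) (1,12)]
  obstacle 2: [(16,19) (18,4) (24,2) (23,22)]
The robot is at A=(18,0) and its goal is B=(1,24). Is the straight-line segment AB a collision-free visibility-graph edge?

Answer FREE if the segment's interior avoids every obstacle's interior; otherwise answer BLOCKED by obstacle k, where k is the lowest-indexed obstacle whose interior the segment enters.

FREE

Obstacle 1 [(1,3) (11,1) (9,11) (4,19) (1,12)]:
  edge (1,3)–(11,1): clear
  edge (11,1)–(9,11): clear
  edge (9,11)–(4,19): clear
  edge (4,19)–(1,12): clear
  edge (1,12)–(1,3): clear
  midpoint (19/2,12) outside
  → clear
Obstacle 2 [(16,19) (18,4) (24,2) (23,22)]:
  edge (16,19)–(18,4): clear
  edge (18,4)–(24,2): clear
  edge (24,2)–(23,22): clear
  edge (23,22)–(16,19): clear
  midpoint (19/2,12) outside
  → clear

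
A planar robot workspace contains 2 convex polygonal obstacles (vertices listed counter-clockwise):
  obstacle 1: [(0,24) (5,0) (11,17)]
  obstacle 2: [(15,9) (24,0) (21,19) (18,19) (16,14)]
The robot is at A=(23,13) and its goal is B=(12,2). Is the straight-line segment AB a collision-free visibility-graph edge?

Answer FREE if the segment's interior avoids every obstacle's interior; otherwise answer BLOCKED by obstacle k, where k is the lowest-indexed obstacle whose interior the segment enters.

BLOCKED by obstacle 2

Obstacle 1 [(0,24) (5,0) (11,17)]:
  edge (0,24)–(5,0): clear
  edge (5,0)–(11,17): clear
  edge (11,17)–(0,24): clear
  midpoint (35/2,15/2) outside
  → clear
Obstacle 2 [(15,9) (24,0) (21,19) (18,19) (16,14)]:
  edge (15,9)–(24,0): crosses AB
  edge (24,0)–(21,19): crosses AB
  edge (21,19)–(18,19): clear
  edge (18,19)–(16,14): clear
  edge (16,14)–(15,9): clear
  → BLOCKED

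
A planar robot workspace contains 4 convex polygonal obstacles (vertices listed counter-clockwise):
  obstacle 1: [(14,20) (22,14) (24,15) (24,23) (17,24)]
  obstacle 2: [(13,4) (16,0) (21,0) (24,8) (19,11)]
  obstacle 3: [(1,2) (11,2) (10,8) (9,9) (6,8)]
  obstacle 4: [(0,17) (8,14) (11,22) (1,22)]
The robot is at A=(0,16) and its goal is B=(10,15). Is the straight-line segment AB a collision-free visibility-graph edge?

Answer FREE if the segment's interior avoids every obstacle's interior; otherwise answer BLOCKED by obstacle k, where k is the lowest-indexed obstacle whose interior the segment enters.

BLOCKED by obstacle 4

Obstacle 1 [(14,20) (22,14) (24,15) (24,23) (17,24)]:
  edge (14,20)–(22,14): clear
  edge (22,14)–(24,15): clear
  edge (24,15)–(24,23): clear
  edge (24,23)–(17,24): clear
  edge (17,24)–(14,20): clear
  midpoint (5,31/2) outside
  → clear
Obstacle 2 [(13,4) (16,0) (21,0) (24,8) (19,11)]:
  edge (13,4)–(16,0): clear
  edge (16,0)–(21,0): clear
  edge (21,0)–(24,8): clear
  edge (24,8)–(19,11): clear
  edge (19,11)–(13,4): clear
  midpoint (5,31/2) outside
  → clear
Obstacle 3 [(1,2) (11,2) (10,8) (9,9) (6,8)]:
  edge (1,2)–(11,2): clear
  edge (11,2)–(10,8): clear
  edge (10,8)–(9,9): clear
  edge (9,9)–(6,8): clear
  edge (6,8)–(1,2): clear
  midpoint (5,31/2) outside
  → clear
Obstacle 4 [(0,17) (8,14) (11,22) (1,22)]:
  edge (0,17)–(8,14): crosses AB
  edge (8,14)–(11,22): crosses AB
  edge (11,22)–(1,22): clear
  edge (1,22)–(0,17): clear
  → BLOCKED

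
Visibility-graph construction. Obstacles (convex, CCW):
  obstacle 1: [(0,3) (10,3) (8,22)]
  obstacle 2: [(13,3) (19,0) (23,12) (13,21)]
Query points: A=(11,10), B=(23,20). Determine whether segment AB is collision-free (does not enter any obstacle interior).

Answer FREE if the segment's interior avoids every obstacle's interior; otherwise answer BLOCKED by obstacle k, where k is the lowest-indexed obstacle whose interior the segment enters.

BLOCKED by obstacle 2

Obstacle 1 [(0,3) (10,3) (8,22)]:
  edge (0,3)–(10,3): clear
  edge (10,3)–(8,22): clear
  edge (8,22)–(0,3): clear
  midpoint (17,15) outside
  → clear
Obstacle 2 [(13,3) (19,0) (23,12) (13,21)]:
  edge (13,3)–(19,0): clear
  edge (19,0)–(23,12): clear
  edge (23,12)–(13,21): crosses AB
  edge (13,21)–(13,3): crosses AB
  → BLOCKED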